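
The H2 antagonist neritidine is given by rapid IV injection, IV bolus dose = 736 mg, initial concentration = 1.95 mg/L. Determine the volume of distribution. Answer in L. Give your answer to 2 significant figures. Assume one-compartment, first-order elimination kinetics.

380 L

Vd = Dose / C₀ = 736.0 / 1.95 = 377.4 L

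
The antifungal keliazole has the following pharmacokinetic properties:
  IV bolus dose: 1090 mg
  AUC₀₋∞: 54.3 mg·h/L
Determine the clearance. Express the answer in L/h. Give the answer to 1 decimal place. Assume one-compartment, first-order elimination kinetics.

20.1 L/h

CL = Dose / AUC = 1090 / 54.3 = 20.07 L/h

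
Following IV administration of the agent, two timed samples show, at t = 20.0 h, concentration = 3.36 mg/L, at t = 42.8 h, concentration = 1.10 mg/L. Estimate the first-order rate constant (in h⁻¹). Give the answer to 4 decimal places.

0.0490 h⁻¹

k = ln(C₁/C₂) / (t₂ − t₁) = ln(3.36/1.10) / (42.8 − 20.0)
  = 1.117 / 22.80 = 0.04899 h⁻¹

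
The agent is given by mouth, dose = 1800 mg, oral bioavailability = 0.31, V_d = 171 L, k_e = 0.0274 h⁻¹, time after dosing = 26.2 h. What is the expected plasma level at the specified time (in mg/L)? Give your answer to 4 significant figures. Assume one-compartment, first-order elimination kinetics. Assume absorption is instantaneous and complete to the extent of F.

1.592 mg/L

Amount reaching circulation = F × Dose = 0.31 × 1800 = 558.0 mg
C₀ = F·Dose / Vd = 558.0 / 171 = 3.263 mg/L
C = C₀ · e^(−k·t) = 3.263 × e^(−0.02740 × 26.2)
  = 3.263 × 0.4878 = 1.592 mg/L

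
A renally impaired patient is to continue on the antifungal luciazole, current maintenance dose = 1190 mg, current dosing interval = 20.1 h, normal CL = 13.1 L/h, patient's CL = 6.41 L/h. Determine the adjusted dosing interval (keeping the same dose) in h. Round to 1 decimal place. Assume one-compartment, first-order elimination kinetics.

41.1 h

To keep the same average steady-state level, dosing rate must scale with clearance.
CL ratio = 6.41 / 13.1 = 0.4893
New interval (same dose) = 20.1 / 0.4893 = 41.08 h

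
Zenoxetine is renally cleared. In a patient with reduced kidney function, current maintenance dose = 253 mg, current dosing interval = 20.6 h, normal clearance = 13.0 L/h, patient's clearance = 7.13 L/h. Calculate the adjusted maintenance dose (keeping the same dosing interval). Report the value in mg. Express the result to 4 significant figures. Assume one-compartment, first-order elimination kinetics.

To keep the same average steady-state level, dosing rate must scale with clearance.
CL ratio = 7.13 / 13.0 = 0.5485
New dose (same interval) = 253 × 0.5485 = 138.8 mg

138.8 mg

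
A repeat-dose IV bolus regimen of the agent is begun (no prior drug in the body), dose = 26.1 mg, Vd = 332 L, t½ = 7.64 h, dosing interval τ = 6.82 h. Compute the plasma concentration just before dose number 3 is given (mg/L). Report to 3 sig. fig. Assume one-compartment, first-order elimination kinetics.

0.0651 mg/L

C₀ per dose = Dose / Vd = 26.1 / 332 = 0.07861 mg/L
k = ln2 / t½ = 0.693147 / 7.64 = 0.09073 h⁻¹
Fraction remaining after one interval: r = e^(−kτ) = e^(−0.09073 × 6.82) = 0.5386
Before dose 3, 2 doses have been given (aged 1τ, 2τ).
C_trough = C₀ × (r + r²) = 0.07861 × (0.5386 + 0.2901) = 0.06514 mg/L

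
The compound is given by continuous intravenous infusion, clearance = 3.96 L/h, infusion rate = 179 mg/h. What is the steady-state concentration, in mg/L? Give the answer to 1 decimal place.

At steady state Css = R₀ / CL = 179 / 3.960 = 45.20 mg/L

45.2 mg/L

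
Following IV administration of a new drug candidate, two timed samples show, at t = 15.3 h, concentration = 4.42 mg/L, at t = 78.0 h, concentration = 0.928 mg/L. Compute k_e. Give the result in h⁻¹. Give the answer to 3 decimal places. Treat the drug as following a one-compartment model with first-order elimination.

0.025 h⁻¹

k = ln(C₁/C₂) / (t₂ − t₁) = ln(4.42/0.928) / (78.0 − 15.3)
  = 1.561 / 62.70 = 0.02490 h⁻¹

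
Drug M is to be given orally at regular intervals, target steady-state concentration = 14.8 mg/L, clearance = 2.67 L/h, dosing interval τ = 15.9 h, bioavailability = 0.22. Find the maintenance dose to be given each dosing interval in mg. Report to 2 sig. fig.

2900 mg

At steady state, F × (Dose/τ) = Css × CL.
Dose = Css × CL × τ / F = 14.8 × 2.670 × 15.9 / 0.22 = 2856 mg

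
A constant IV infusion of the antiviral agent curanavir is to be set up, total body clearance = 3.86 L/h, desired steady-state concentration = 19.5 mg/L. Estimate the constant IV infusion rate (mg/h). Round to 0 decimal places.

At steady state, infusion rate R₀ = Css × CL = 19.5 × 3.860 = 75.27 mg/h

75 mg/h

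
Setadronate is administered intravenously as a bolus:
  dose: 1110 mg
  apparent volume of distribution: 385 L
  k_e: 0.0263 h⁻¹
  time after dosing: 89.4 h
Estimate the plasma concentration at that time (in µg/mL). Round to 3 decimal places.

C₀ = Dose / Vd = 1110 / 385 = 2.883 mg/L
C = C₀ · e^(−k·t) = 2.883 × e^(−0.02630 × 89.4)
  = 2.883 × 0.09525 = 0.2746 mg/L
(0.2746 mg/L = 0.2746 µg/mL)

0.275 µg/mL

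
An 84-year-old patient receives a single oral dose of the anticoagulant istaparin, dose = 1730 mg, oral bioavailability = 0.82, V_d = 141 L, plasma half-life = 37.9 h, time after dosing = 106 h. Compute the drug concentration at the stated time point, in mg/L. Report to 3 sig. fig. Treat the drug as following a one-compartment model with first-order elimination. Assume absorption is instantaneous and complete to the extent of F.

1.45 mg/L

Amount reaching circulation = F × Dose = 0.82 × 1730 = 1419 mg
C₀ = F·Dose / Vd = 1419 / 141 = 10.06 mg/L
k = ln2 / t½ = 0.693147 / 37.9 = 0.01829 h⁻¹
C = C₀ · e^(−k·t) = 10.06 × e^(−0.01829 × 106)
  = 10.06 × 0.1439 = 1.448 mg/L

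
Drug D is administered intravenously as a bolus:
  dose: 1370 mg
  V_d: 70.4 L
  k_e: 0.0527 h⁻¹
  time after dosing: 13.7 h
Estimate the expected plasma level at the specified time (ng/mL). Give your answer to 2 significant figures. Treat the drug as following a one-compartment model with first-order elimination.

9500 ng/mL

C₀ = Dose / Vd = 1370 / 70.4 = 19.46 mg/L
C = C₀ · e^(−k·t) = 19.46 × e^(−0.05270 × 13.7)
  = 19.46 × 0.4858 = 9.454 mg/L
Convert: 9.454 mg/L × 1000 = 9454 ng/mL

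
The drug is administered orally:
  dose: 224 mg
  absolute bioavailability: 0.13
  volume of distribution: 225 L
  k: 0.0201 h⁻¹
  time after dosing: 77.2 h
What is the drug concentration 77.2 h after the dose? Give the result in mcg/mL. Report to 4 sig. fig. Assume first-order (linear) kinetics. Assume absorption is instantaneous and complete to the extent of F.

0.02742 mcg/mL

Amount reaching circulation = F × Dose = 0.13 × 224.0 = 29.12 mg
C₀ = F·Dose / Vd = 29.12 / 225 = 0.1294 mg/L
C = C₀ · e^(−k·t) = 0.1294 × e^(−0.02010 × 77.2)
  = 0.1294 × 0.2119 = 0.02742 mg/L
(0.02742 mg/L = 0.02742 mcg/mL)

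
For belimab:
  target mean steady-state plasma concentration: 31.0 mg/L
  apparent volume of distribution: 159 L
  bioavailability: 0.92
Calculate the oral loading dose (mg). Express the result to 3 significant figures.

5360 mg

LD = Css × Vd / F = 31.0 × 159 / 0.92 = 5358 mg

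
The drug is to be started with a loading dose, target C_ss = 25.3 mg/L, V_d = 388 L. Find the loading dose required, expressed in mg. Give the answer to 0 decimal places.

LD = Css × Vd = 25.3 × 388 = 9816 mg

9816 mg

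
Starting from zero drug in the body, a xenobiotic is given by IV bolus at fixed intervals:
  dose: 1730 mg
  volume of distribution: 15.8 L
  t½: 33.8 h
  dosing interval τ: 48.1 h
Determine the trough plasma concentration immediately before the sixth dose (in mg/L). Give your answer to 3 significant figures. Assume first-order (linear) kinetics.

C₀ per dose = Dose / Vd = 1730 / 15.8 = 109.5 mg/L
k = ln2 / t½ = 0.693147 / 33.8 = 0.02051 h⁻¹
Fraction remaining after one interval: r = e^(−kτ) = e^(−0.02051 × 48.1) = 0.3729
Before dose 6, 5 doses have been given (aged 1τ, 2τ, 3τ, 4τ, 5τ).
C_trough = C₀ × (r + r² + … + r^5) = C₀ × r(1−r^5)/(1−r)
        = 109.5 × 0.3729 × (1 − 0.007210) / (1 − 0.3729) = 64.64 mg/L

64.6 mg/L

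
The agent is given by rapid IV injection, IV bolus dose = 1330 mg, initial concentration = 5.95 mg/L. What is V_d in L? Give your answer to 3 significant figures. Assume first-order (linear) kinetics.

Vd = Dose / C₀ = 1330 / 5.95 = 223.5 L

224 L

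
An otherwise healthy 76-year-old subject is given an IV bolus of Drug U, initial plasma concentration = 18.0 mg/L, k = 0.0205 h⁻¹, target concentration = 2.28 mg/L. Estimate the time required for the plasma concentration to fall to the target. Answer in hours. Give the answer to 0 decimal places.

t = ln(C₀ / C) / k = ln(18.00 / 2.28) / 0.02050
  = ln(7.895) / 0.02050 = 2.066 / 0.02050 = 100.8 h

101 h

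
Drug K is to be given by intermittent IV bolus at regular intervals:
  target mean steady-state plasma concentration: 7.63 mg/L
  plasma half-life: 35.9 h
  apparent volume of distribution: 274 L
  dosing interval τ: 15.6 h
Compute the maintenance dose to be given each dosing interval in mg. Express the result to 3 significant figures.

630 mg

k = ln2 / t½ = 0.693147 / 35.9 = 0.01931 h⁻¹
CL = k × Vd = 0.01931 × 274 = 5.291 L/h
At steady state, Dose/τ = Css × CL.
Dose = Css × CL × τ = 7.63 × 5.291 × 15.6 = 629.8 mg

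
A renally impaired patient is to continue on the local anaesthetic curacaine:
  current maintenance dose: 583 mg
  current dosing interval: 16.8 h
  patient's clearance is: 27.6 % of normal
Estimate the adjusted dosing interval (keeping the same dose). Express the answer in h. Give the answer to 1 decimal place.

60.9 h

To keep the same average steady-state level, dosing rate must scale with clearance.
CL ratio = 27.6 / 100 = 0.2760
New interval (same dose) = 16.8 / 0.2760 = 60.87 h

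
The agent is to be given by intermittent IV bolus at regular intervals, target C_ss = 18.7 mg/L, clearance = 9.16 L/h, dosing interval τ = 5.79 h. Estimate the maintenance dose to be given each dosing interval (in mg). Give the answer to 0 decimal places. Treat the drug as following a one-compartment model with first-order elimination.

992 mg

At steady state, Dose/τ = Css × CL.
Dose = Css × CL × τ = 18.7 × 9.160 × 5.79 = 991.8 mg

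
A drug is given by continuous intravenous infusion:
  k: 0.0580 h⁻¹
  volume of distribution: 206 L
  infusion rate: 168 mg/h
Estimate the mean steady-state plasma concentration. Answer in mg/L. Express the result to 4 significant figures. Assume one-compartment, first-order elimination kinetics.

CL = k × Vd = 0.05800 × 206 = 11.95 L/h
At steady state Css = R₀ / CL = 168 / 11.95 = 14.06 mg/L

14.06 mg/L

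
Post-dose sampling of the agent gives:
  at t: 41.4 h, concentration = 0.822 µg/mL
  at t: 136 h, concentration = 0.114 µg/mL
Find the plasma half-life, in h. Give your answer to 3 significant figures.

33.2 h

k = ln(C₁/C₂) / (t₂ − t₁) = ln(0.822/0.114) / (136 − 41.4)
  = 1.976 / 94.60 = 0.02089 h⁻¹
t½ = ln2 / k = 0.693147 / 0.02089 = 33.18 h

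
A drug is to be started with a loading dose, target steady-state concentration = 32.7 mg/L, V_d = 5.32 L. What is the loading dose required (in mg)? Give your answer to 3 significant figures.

174 mg

LD = Css × Vd = 32.7 × 5.32 = 174.0 mg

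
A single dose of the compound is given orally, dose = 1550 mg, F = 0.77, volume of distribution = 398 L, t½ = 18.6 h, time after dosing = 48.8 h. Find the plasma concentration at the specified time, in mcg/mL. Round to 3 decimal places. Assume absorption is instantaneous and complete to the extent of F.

Amount reaching circulation = F × Dose = 0.77 × 1550 = 1194 mg
C₀ = F·Dose / Vd = 1194 / 398 = 3.000 mg/L
k = ln2 / t½ = 0.693147 / 18.6 = 0.03727 h⁻¹
C = C₀ · e^(−k·t) = 3.000 × e^(−0.03727 × 48.8)
  = 3.000 × 0.1622 = 0.4866 mg/L
(0.4866 mg/L = 0.4866 mcg/mL)

0.487 mcg/mL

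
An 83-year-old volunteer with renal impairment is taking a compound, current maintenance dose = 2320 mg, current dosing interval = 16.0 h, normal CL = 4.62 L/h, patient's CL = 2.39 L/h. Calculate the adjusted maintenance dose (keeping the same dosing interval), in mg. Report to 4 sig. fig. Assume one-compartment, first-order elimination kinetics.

1200 mg

To keep the same average steady-state level, dosing rate must scale with clearance.
CL ratio = 2.39 / 4.62 = 0.5173
New dose (same interval) = 2320 × 0.5173 = 1200 mg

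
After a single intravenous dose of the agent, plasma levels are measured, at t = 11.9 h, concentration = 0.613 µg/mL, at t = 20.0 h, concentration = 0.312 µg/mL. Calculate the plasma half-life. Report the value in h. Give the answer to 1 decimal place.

8.3 h

k = ln(C₁/C₂) / (t₂ − t₁) = ln(0.613/0.312) / (20.0 − 11.9)
  = 0.6754 / 8.100 = 0.08338 h⁻¹
t½ = ln2 / k = 0.693147 / 0.08338 = 8.313 h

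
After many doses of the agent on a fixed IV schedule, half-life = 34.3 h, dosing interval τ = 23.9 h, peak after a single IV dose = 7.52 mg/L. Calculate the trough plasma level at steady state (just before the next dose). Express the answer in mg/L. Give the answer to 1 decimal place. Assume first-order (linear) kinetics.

12.1 mg/L

k = ln2 / t½ = 0.693147 / 34.3 = 0.02021 h⁻¹
e^(−kτ) = e^(−0.02021 × 23.9) = 0.6169
Accumulation ratio R = 1 / (1 − e^(−kτ)) = 1 / (1 − 0.6169) = 2.610
Steady-state trough = C₀ × R × e^(−kτ) = 7.52 × 2.610 × 0.6169 = 12.11 mg/L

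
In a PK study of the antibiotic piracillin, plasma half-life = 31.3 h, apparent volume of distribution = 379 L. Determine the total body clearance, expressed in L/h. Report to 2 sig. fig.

k = ln2 / t½ = 0.693147 / 31.3 = 0.02215 h⁻¹
CL = k × Vd = 0.02215 × 379 = 8.395 L/h

8.4 L/h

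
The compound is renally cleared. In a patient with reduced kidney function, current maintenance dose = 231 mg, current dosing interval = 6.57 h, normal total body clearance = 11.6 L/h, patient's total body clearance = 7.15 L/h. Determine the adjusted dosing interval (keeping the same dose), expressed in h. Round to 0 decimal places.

11 h

To keep the same average steady-state level, dosing rate must scale with clearance.
CL ratio = 7.15 / 11.6 = 0.6164
New interval (same dose) = 6.57 / 0.6164 = 10.66 h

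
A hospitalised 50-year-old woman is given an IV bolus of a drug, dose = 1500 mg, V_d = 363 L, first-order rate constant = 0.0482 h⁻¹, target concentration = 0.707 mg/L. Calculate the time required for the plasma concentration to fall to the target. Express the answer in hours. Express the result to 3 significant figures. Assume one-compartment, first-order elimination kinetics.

36.6 h

C₀ = Dose / Vd = 1500 / 363 = 4.132 mg/L
t = ln(C₀ / C) / k = ln(4.132 / 0.707) / 0.04820
  = ln(5.844) / 0.04820 = 1.765 / 0.04820 = 36.62 h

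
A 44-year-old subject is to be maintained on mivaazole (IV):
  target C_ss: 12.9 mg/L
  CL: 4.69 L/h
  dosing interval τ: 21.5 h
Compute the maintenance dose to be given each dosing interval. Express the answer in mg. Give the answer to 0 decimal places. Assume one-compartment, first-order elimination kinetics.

1301 mg

At steady state, Dose/τ = Css × CL.
Dose = Css × CL × τ = 12.9 × 4.690 × 21.5 = 1301 mg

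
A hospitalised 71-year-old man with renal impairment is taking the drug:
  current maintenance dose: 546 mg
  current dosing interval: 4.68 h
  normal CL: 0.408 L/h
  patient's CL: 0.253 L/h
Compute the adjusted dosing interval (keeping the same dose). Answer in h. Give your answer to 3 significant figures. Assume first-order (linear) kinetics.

7.55 h

To keep the same average steady-state level, dosing rate must scale with clearance.
CL ratio = 0.253 / 0.408 = 0.6201
New interval (same dose) = 4.68 / 0.6201 = 7.547 h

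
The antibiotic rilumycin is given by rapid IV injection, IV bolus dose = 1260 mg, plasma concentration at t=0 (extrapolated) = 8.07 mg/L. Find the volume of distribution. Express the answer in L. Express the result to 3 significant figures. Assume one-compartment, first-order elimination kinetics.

Vd = Dose / C₀ = 1260 / 8.07 = 156.1 L

156 L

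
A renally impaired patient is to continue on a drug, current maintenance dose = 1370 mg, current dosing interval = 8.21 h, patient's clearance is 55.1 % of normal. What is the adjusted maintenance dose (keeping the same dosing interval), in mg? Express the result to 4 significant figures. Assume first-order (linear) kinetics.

754.9 mg

To keep the same average steady-state level, dosing rate must scale with clearance.
CL ratio = 55.1 / 100 = 0.5510
New dose (same interval) = 1370 × 0.5510 = 754.9 mg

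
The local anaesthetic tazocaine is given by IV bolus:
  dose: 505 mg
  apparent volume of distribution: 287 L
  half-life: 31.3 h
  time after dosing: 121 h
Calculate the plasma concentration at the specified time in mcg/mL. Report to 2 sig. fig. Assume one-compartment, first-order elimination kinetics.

C₀ = Dose / Vd = 505.0 / 287 = 1.760 mg/L
k = ln2 / t½ = 0.693147 / 31.3 = 0.02215 h⁻¹
C = C₀ · e^(−k·t) = 1.760 × e^(−0.02215 × 121)
  = 1.760 × 0.06855 = 0.1206 mg/L
(0.1206 mg/L = 0.1206 mcg/mL)

0.12 mcg/mL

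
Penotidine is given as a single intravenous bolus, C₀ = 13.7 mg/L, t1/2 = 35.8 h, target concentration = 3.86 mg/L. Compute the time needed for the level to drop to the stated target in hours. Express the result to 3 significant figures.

65.4 h

k = ln2 / t½ = 0.693147 / 35.8 = 0.01936 h⁻¹
t = ln(C₀ / C) / k = ln(13.70 / 3.86) / 0.01936
  = ln(3.549) / 0.01936 = 1.267 / 0.01936 = 65.44 h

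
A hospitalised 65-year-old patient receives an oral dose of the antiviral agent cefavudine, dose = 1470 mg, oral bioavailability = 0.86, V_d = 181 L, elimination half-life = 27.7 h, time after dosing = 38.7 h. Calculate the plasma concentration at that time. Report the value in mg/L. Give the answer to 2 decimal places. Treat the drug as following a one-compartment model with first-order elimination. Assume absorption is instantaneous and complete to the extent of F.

Amount reaching circulation = F × Dose = 0.86 × 1470 = 1264 mg
C₀ = F·Dose / Vd = 1264 / 181 = 6.983 mg/L
k = ln2 / t½ = 0.693147 / 27.7 = 0.02502 h⁻¹
C = C₀ · e^(−k·t) = 6.983 × e^(−0.02502 × 38.7)
  = 6.983 × 0.3797 = 2.651 mg/L

2.65 mg/L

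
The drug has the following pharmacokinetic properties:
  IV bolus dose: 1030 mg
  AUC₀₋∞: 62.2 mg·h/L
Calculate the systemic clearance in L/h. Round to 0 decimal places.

CL = Dose / AUC = 1030 / 62.2 = 16.56 L/h

17 L/h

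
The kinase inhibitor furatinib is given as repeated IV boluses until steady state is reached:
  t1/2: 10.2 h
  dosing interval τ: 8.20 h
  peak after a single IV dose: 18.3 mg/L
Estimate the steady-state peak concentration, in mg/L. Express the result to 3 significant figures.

42.8 mg/L

k = ln2 / t½ = 0.693147 / 10.2 = 0.06796 h⁻¹
e^(−kτ) = e^(−0.06796 × 8.20) = 0.5728
Accumulation ratio R = 1 / (1 − e^(−kτ)) = 1 / (1 − 0.5728) = 2.341
Steady-state peak = C₀ × R = 18.3 × 2.341 = 42.84 mg/L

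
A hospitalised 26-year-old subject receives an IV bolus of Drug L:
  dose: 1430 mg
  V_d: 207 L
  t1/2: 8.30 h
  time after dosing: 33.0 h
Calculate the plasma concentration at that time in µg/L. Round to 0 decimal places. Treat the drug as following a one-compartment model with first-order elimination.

C₀ = Dose / Vd = 1430 / 207 = 6.908 mg/L
k = ln2 / t½ = 0.693147 / 8.30 = 0.08351 h⁻¹
C = C₀ · e^(−k·t) = 6.908 × e^(−0.08351 × 33.0)
  = 6.908 × 0.06356 = 0.4391 mg/L
Convert: 0.4391 mg/L × 1000 = 439.1 µg/L

439 µg/L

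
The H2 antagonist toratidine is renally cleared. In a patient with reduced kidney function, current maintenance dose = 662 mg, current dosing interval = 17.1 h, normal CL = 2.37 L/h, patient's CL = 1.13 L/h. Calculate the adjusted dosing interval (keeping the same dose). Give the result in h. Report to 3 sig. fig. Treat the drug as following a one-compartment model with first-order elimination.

To keep the same average steady-state level, dosing rate must scale with clearance.
CL ratio = 1.13 / 2.37 = 0.4768
New interval (same dose) = 17.1 / 0.4768 = 35.86 h

35.9 h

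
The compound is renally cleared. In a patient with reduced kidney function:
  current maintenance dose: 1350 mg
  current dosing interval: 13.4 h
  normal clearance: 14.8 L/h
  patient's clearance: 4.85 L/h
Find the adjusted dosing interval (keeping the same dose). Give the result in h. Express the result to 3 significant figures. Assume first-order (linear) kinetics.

40.9 h

To keep the same average steady-state level, dosing rate must scale with clearance.
CL ratio = 4.85 / 14.8 = 0.3277
New interval (same dose) = 13.4 / 0.3277 = 40.89 h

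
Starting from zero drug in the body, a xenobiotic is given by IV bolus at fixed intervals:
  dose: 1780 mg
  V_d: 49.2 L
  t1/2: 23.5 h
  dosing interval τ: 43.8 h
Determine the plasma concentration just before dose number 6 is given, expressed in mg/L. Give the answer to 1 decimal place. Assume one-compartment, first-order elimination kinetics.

C₀ per dose = Dose / Vd = 1780 / 49.2 = 36.18 mg/L
k = ln2 / t½ = 0.693147 / 23.5 = 0.02950 h⁻¹
Fraction remaining after one interval: r = e^(−kτ) = e^(−0.02950 × 43.8) = 0.2747
Before dose 6, 5 doses have been given (aged 1τ, 2τ, 3τ, 4τ, 5τ).
C_trough = C₀ × (r + r² + … + r^5) = C₀ × r(1−r^5)/(1−r)
        = 36.18 × 0.2747 × (1 − 0.001564) / (1 − 0.2747) = 13.68 mg/L

13.7 mg/L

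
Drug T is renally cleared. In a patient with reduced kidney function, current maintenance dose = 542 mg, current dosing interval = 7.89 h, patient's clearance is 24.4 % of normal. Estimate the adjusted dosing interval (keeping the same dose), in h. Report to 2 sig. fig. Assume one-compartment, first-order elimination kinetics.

32 h

To keep the same average steady-state level, dosing rate must scale with clearance.
CL ratio = 24.4 / 100 = 0.2440
New interval (same dose) = 7.89 / 0.2440 = 32.34 h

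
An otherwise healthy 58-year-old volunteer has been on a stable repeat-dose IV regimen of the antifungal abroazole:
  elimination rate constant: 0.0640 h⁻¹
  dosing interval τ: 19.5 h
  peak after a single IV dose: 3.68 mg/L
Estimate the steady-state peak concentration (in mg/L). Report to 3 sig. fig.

e^(−kτ) = e^(−0.06400 × 19.5) = 0.2871
Accumulation ratio R = 1 / (1 − e^(−kτ)) = 1 / (1 − 0.2871) = 1.403
Steady-state peak = C₀ × R = 3.68 × 1.403 = 5.163 mg/L

5.16 mg/L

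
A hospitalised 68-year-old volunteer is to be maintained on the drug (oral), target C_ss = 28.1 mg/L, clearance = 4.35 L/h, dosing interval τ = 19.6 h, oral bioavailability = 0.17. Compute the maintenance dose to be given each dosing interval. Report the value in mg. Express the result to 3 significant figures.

At steady state, F × (Dose/τ) = Css × CL.
Dose = Css × CL × τ / F = 28.1 × 4.350 × 19.6 / 0.17 = 14090 mg

14100 mg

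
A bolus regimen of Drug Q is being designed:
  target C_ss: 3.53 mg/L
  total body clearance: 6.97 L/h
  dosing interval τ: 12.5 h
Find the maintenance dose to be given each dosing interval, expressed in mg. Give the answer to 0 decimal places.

At steady state, Dose/τ = Css × CL.
Dose = Css × CL × τ = 3.53 × 6.970 × 12.5 = 307.6 mg

308 mg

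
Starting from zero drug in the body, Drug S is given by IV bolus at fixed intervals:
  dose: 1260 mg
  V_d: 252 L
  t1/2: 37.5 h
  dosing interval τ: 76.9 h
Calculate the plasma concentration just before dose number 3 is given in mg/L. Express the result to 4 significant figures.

C₀ per dose = Dose / Vd = 1260 / 252 = 5.000 mg/L
k = ln2 / t½ = 0.693147 / 37.5 = 0.01848 h⁻¹
Fraction remaining after one interval: r = e^(−kτ) = e^(−0.01848 × 76.9) = 0.2414
Before dose 3, 2 doses have been given (aged 1τ, 2τ).
C_trough = C₀ × (r + r²) = 5.000 × (0.2414 + 0.05827) = 1.498 mg/L

1.498 mg/L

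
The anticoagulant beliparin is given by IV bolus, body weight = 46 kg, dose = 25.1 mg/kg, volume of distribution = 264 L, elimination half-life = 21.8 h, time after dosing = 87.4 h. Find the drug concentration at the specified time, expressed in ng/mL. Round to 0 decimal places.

Total dose = 25.1 × 46 = 1155 mg
C₀ = Dose / Vd = 1155 / 264 = 4.375 mg/L
k = ln2 / t½ = 0.693147 / 21.8 = 0.03180 h⁻¹
C = C₀ · e^(−k·t) = 4.375 × e^(−0.03180 × 87.4)
  = 4.375 × 0.06208 = 0.2716 mg/L
Convert: 0.2716 mg/L × 1000 = 271.6 ng/mL

272 ng/mL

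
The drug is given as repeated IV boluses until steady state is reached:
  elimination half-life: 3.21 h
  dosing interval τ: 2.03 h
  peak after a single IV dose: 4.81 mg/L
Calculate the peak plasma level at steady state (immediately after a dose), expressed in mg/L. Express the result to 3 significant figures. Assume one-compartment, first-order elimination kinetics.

k = ln2 / t½ = 0.693147 / 3.21 = 0.2159 h⁻¹
e^(−kτ) = e^(−0.2159 × 2.03) = 0.6451
Accumulation ratio R = 1 / (1 − e^(−kτ)) = 1 / (1 − 0.6451) = 2.818
Steady-state peak = C₀ × R = 4.81 × 2.818 = 13.55 mg/L

13.6 mg/L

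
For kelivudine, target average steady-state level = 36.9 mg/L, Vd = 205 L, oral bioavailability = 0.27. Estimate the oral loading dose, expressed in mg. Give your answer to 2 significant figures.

28000 mg

LD = Css × Vd / F = 36.9 × 205 / 0.27 = 28020 mg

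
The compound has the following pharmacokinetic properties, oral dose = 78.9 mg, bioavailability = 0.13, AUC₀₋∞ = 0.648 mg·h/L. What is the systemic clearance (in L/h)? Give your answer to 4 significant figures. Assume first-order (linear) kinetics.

CL = F·Dose / AUC = 0.13 × 78.9 / 0.648 = 15.83 L/h

15.83 L/h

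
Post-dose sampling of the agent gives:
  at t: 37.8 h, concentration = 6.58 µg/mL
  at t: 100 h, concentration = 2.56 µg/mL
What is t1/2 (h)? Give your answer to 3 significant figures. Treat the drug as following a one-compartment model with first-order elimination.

k = ln(C₁/C₂) / (t₂ − t₁) = ln(6.58/2.56) / (100 − 37.8)
  = 0.9440 / 62.20 = 0.01518 h⁻¹
t½ = ln2 / k = 0.693147 / 0.01518 = 45.66 h

45.7 h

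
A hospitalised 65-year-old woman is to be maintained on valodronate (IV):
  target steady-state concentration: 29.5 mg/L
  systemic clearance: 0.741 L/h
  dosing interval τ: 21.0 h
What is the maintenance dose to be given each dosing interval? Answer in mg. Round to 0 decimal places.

At steady state, Dose/τ = Css × CL.
Dose = Css × CL × τ = 29.5 × 0.7410 × 21.0 = 459.0 mg

459 mg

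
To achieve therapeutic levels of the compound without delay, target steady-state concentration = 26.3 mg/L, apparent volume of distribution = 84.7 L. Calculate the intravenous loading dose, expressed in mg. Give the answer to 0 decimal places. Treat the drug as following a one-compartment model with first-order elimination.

2228 mg

LD = Css × Vd = 26.3 × 84.7 = 2228 mg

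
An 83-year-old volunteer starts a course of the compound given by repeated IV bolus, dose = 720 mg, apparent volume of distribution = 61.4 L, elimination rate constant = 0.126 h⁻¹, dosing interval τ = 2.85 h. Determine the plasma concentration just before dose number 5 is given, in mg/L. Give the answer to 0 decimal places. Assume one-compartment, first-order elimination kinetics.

21 mg/L

C₀ per dose = Dose / Vd = 720 / 61.4 = 11.73 mg/L
Fraction remaining after one interval: r = e^(−kτ) = e^(−0.1260 × 2.85) = 0.6983
Before dose 5, 4 doses have been given (aged 1τ, 2τ, 3τ, 4τ).
C_trough = C₀ × (r + r² + … + r^4) = C₀ × r(1−r^4)/(1−r)
        = 11.73 × 0.6983 × (1 − 0.2378) / (1 − 0.6983) = 20.69 mg/L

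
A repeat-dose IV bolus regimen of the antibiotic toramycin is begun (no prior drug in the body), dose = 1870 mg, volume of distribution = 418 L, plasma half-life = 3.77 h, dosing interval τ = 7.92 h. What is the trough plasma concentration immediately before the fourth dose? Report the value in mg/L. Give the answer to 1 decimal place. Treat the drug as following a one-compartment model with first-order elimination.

C₀ per dose = Dose / Vd = 1870 / 418 = 4.474 mg/L
k = ln2 / t½ = 0.693147 / 3.77 = 0.1839 h⁻¹
Fraction remaining after one interval: r = e^(−kτ) = e^(−0.1839 × 7.92) = 0.2331
Before dose 4, 3 doses have been given (aged 1τ, 2τ, 3τ).
C_trough = C₀ × (r + r² + … + r^3) = C₀ × r(1−r^3)/(1−r)
        = 4.474 × 0.2331 × (1 − 0.01267) / (1 − 0.2331) = 1.343 mg/L

1.3 mg/L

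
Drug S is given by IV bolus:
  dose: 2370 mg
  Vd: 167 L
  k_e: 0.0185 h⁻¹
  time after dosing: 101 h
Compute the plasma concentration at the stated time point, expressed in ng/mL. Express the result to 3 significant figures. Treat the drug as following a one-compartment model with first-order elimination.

C₀ = Dose / Vd = 2370 / 167 = 14.19 mg/L
C = C₀ · e^(−k·t) = 14.19 × e^(−0.01850 × 101)
  = 14.19 × 0.1544 = 2.191 mg/L
Convert: 2.191 mg/L × 1000 = 2191 ng/mL

2190 ng/mL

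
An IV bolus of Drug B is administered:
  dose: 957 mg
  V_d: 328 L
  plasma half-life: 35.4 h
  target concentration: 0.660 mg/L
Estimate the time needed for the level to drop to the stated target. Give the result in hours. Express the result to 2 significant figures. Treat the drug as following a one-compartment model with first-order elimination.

76 h

C₀ = Dose / Vd = 957.0 / 328 = 2.918 mg/L
k = ln2 / t½ = 0.693147 / 35.4 = 0.01958 h⁻¹
t = ln(C₀ / C) / k = ln(2.918 / 0.660) / 0.01958
  = ln(4.421) / 0.01958 = 1.486 / 0.01958 = 75.89 h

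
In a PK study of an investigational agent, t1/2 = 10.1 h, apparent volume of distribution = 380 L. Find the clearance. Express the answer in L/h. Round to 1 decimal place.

k = ln2 / t½ = 0.693147 / 10.1 = 0.06863 h⁻¹
CL = k × Vd = 0.06863 × 380 = 26.08 L/h

26.1 L/h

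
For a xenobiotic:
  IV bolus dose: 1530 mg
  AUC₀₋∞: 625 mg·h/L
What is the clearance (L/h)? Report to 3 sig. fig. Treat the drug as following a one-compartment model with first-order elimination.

CL = Dose / AUC = 1530 / 625 = 2.448 L/h

2.45 L/h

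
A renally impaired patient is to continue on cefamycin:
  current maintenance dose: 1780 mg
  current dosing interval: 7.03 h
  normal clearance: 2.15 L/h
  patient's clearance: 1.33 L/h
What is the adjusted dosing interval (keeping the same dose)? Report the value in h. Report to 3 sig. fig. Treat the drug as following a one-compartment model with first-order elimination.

To keep the same average steady-state level, dosing rate must scale with clearance.
CL ratio = 1.33 / 2.15 = 0.6186
New interval (same dose) = 7.03 / 0.6186 = 11.36 h

11.4 h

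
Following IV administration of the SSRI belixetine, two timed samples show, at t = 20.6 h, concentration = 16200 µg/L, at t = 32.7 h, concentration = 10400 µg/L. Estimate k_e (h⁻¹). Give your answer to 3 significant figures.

k = ln(C₁/C₂) / (t₂ − t₁) = ln(16200/10400) / (32.7 − 20.6)
  = 0.4432 / 12.10 = 0.03663 h⁻¹

0.0366 h⁻¹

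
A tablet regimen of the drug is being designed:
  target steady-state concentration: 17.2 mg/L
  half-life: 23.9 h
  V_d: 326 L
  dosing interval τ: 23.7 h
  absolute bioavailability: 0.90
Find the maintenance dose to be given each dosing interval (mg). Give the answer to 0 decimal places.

k = ln2 / t½ = 0.693147 / 23.9 = 0.02900 h⁻¹
CL = k × Vd = 0.02900 × 326 = 9.454 L/h
At steady state, F × (Dose/τ) = Css × CL.
Dose = Css × CL × τ / F = 17.2 × 9.454 × 23.7 / 0.90 = 4282 mg

4282 mg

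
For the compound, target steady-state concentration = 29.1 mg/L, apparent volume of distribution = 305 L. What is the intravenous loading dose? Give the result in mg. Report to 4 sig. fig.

LD = Css × Vd = 29.1 × 305 = 8876 mg

8876 mg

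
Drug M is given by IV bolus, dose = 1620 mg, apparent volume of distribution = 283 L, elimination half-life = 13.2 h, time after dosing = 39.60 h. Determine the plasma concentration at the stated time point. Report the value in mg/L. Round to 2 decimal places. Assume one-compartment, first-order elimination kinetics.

C₀ = Dose / Vd = 1620 / 283 = 5.724 mg/L
k = ln2 / t½ = 0.693147 / 13.2 = 0.05251 h⁻¹
t / t½ = 39.60 / 13.2 = 3 half-lives
C = C₀ × (1/2)^3 = 5.724 × 0.1250 = 0.7155 mg/L

0.72 mg/L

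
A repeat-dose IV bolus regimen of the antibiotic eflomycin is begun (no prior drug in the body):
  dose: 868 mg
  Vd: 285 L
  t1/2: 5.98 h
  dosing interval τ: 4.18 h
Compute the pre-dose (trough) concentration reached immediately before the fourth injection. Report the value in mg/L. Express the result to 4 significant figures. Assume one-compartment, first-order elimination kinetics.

C₀ per dose = Dose / Vd = 868 / 285 = 3.046 mg/L
k = ln2 / t½ = 0.693147 / 5.98 = 0.1159 h⁻¹
Fraction remaining after one interval: r = e^(−kτ) = e^(−0.1159 × 4.18) = 0.6160
Before dose 4, 3 doses have been given (aged 1τ, 2τ, 3τ).
C_trough = C₀ × (r + r² + … + r^3) = C₀ × r(1−r^3)/(1−r)
        = 3.046 × 0.6160 × (1 − 0.2337) / (1 − 0.6160) = 3.744 mg/L

3.744 mg/L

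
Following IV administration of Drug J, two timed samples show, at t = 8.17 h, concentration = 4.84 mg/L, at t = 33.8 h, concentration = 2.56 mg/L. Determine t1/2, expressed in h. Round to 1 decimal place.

27.9 h

k = ln(C₁/C₂) / (t₂ − t₁) = ln(4.84/2.56) / (33.8 − 8.17)
  = 0.6369 / 25.63 = 0.02485 h⁻¹
t½ = ln2 / k = 0.693147 / 0.02485 = 27.89 h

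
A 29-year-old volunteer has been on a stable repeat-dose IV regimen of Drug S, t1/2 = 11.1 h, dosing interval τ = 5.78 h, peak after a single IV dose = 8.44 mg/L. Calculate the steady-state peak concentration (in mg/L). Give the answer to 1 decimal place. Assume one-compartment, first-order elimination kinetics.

27.9 mg/L

k = ln2 / t½ = 0.693147 / 11.1 = 0.06245 h⁻¹
e^(−kτ) = e^(−0.06245 × 5.78) = 0.6970
Accumulation ratio R = 1 / (1 − e^(−kτ)) = 1 / (1 − 0.6970) = 3.300
Steady-state peak = C₀ × R = 8.44 × 3.300 = 27.85 mg/L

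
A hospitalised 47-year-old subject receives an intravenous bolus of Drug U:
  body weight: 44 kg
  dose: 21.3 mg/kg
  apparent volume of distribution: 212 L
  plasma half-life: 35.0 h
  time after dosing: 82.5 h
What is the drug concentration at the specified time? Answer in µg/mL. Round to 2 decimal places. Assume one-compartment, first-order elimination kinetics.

0.86 µg/mL

Total dose = 21.3 × 44 = 937.2 mg
C₀ = Dose / Vd = 937.2 / 212 = 4.421 mg/L
k = ln2 / t½ = 0.693147 / 35.0 = 0.01980 h⁻¹
C = C₀ · e^(−k·t) = 4.421 × e^(−0.01980 × 82.5)
  = 4.421 × 0.1952 = 0.8630 mg/L
(0.8630 mg/L = 0.8630 µg/mL)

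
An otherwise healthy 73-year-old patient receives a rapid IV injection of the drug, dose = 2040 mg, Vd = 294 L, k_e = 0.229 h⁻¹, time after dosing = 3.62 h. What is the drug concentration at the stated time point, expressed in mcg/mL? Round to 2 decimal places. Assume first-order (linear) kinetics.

C₀ = Dose / Vd = 2040 / 294 = 6.939 mg/L
C = C₀ · e^(−k·t) = 6.939 × e^(−0.2290 × 3.62)
  = 6.939 × 0.4365 = 3.029 mg/L
(3.029 mg/L = 3.029 mcg/mL)

3.03 mcg/mL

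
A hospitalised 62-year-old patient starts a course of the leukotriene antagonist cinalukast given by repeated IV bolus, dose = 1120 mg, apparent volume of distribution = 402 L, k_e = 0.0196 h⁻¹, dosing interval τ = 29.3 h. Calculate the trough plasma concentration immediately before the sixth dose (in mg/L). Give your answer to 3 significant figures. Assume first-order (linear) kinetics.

3.39 mg/L

C₀ per dose = Dose / Vd = 1120 / 402 = 2.786 mg/L
Fraction remaining after one interval: r = e^(−kτ) = e^(−0.01960 × 29.3) = 0.5631
Before dose 6, 5 doses have been given (aged 1τ, 2τ, 3τ, 4τ, 5τ).
C_trough = C₀ × (r + r² + … + r^5) = C₀ × r(1−r^5)/(1−r)
        = 2.786 × 0.5631 × (1 − 0.05661) / (1 − 0.5631) = 3.387 mg/L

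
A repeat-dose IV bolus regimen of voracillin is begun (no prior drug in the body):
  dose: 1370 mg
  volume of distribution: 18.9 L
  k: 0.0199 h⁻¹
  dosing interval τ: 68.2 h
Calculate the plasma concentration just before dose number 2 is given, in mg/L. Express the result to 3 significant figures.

C₀ per dose = Dose / Vd = 1370 / 18.9 = 72.49 mg/L
Fraction remaining after one interval: r = e^(−kτ) = e^(−0.01990 × 68.2) = 0.2574
Before dose 2, 1 dose has been given (aged 1τ).
C_trough = C₀ × r = 72.49 × 0.2574 = 18.66 mg/L

18.7 mg/L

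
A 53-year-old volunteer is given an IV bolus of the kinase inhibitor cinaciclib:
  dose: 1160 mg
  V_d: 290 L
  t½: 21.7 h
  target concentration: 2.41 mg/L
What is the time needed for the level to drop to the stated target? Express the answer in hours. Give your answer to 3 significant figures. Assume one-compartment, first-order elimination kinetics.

C₀ = Dose / Vd = 1160 / 290 = 4.000 mg/L
k = ln2 / t½ = 0.693147 / 21.7 = 0.03194 h⁻¹
t = ln(C₀ / C) / k = ln(4.000 / 2.41) / 0.03194
  = ln(1.660) / 0.03194 = 0.5068 / 0.03194 = 15.87 h

15.9 h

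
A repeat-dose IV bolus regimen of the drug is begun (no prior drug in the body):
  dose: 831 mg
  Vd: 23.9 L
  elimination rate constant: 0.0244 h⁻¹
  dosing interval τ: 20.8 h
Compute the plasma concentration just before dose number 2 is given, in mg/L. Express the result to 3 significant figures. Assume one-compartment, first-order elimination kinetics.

20.9 mg/L

C₀ per dose = Dose / Vd = 831 / 23.9 = 34.77 mg/L
Fraction remaining after one interval: r = e^(−kτ) = e^(−0.02440 × 20.8) = 0.6020
Before dose 2, 1 dose has been given (aged 1τ).
C_trough = C₀ × r = 34.77 × 0.6020 = 20.93 mg/L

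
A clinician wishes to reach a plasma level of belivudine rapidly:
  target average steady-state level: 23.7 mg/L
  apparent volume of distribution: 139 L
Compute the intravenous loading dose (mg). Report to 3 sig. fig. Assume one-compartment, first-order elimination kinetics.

LD = Css × Vd = 23.7 × 139 = 3294 mg

3290 mg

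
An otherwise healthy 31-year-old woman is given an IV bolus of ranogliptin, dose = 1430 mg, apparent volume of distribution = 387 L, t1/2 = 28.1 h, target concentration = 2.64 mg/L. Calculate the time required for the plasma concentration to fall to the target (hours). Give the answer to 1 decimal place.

C₀ = Dose / Vd = 1430 / 387 = 3.695 mg/L
k = ln2 / t½ = 0.693147 / 28.1 = 0.02467 h⁻¹
t = ln(C₀ / C) / k = ln(3.695 / 2.64) / 0.02467
  = ln(1.400) / 0.02467 = 0.3365 / 0.02467 = 13.64 h

13.6 h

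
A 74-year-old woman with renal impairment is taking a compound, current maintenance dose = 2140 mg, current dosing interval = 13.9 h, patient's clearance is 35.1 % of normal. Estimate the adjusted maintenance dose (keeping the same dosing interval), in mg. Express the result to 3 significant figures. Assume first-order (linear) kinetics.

751 mg

To keep the same average steady-state level, dosing rate must scale with clearance.
CL ratio = 35.1 / 100 = 0.3510
New dose (same interval) = 2140 × 0.3510 = 751.1 mg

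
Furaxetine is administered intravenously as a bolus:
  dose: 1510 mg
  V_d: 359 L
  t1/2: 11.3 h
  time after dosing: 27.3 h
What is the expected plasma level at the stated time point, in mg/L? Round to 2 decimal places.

0.79 mg/L

C₀ = Dose / Vd = 1510 / 359 = 4.206 mg/L
k = ln2 / t½ = 0.693147 / 11.3 = 0.06134 h⁻¹
C = C₀ · e^(−k·t) = 4.206 × e^(−0.06134 × 27.3)
  = 4.206 × 0.1874 = 0.7882 mg/L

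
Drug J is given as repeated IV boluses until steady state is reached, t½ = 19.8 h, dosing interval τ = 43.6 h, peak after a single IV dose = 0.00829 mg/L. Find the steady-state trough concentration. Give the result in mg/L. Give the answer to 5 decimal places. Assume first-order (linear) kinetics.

k = ln2 / t½ = 0.693147 / 19.8 = 0.03501 h⁻¹
e^(−kτ) = e^(−0.03501 × 43.6) = 0.2173
Accumulation ratio R = 1 / (1 − e^(−kτ)) = 1 / (1 − 0.2173) = 1.278
Steady-state trough = C₀ × R × e^(−kτ) = 0.00829 × 1.278 × 0.2173 = 0.002302 mg/L

0.00230 mg/L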